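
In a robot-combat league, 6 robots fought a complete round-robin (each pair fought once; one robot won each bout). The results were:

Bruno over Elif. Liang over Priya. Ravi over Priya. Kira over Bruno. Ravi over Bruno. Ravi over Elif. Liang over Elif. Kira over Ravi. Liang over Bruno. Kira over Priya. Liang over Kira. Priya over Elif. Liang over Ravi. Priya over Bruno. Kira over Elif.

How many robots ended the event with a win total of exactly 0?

1

Win totals: Bruno 1, Elif 0, Kira 4, Liang 5, Priya 2, Ravi 3.
Exactly 0: Elif — 1 robot.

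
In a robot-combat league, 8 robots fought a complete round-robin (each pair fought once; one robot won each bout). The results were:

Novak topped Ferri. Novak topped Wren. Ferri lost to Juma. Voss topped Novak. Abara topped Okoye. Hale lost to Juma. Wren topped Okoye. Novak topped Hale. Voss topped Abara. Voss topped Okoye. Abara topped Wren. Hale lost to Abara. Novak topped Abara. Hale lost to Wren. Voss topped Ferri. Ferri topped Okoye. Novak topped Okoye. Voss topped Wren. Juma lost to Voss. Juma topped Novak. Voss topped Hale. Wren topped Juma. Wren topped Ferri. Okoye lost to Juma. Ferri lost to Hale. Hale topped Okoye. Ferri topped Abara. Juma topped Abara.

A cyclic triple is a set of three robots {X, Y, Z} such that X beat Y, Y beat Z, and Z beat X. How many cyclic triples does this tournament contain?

Win totals: Voss 7, Ferri 2, Abara 3, Novak 5, Hale 2, Okoye 0, Juma 5, Wren 4.
A robot with w wins dominates both others in C(w,2) triples; summing gives 21 + 1 + 3 + 10 + 1 + 0 + 10 + 6 = 52 transitive triples.
Total triples C(8,3) = 56, so cyclic triples = 56 − 52 = 4.

4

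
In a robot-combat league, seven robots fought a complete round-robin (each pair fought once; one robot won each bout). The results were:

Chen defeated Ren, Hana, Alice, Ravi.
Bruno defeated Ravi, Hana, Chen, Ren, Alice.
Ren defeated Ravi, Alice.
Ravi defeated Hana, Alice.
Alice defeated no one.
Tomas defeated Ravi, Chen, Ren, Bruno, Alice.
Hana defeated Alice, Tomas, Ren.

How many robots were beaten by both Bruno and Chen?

4

Bruno beat: Alice, Hana, Ren, Ravi, Chen.
Chen beat: Alice, Hana, Ren, Ravi.
Both beat: Alice, Hana, Ren, Ravi — 4.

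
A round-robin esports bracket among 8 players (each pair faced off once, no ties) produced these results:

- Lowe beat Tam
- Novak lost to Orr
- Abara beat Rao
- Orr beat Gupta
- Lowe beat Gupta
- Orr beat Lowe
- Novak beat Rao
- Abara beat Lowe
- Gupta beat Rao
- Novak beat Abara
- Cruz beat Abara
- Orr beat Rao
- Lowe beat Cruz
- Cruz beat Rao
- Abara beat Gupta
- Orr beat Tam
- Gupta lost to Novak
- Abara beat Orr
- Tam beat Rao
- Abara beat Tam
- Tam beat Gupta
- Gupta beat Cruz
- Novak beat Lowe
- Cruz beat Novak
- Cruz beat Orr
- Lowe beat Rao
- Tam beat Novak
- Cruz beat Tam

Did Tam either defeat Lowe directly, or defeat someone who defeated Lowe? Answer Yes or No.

Yes

Tam did not beat Lowe directly.
Tam beat Rao, Gupta, Novak. Of those, Novak beat Lowe.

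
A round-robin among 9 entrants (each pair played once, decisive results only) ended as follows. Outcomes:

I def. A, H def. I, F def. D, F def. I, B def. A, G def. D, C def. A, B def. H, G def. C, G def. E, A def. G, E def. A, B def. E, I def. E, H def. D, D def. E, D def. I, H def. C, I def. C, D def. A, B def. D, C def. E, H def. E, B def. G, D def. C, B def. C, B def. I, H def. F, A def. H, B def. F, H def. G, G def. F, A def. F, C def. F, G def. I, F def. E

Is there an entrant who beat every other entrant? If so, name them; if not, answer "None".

B has 8 wins out of 8 opponents — a perfect record.

B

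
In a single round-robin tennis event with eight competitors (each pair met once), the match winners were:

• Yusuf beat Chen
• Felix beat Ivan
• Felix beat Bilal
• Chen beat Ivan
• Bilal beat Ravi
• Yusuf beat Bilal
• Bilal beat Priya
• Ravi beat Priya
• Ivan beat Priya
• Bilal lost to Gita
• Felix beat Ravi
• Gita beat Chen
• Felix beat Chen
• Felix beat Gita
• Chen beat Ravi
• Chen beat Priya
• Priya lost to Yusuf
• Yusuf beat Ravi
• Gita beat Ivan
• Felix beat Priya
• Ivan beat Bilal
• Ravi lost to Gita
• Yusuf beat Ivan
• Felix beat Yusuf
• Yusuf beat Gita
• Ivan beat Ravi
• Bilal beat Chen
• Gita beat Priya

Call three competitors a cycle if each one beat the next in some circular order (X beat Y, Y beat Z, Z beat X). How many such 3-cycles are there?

Win totals: Yusuf 6, Gita 5, Ravi 1, Felix 7, Chen 3, Priya 0, Bilal 3, Ivan 3.
A competitor with w wins dominates both others in C(w,2) triples; summing gives 15 + 10 + 0 + 21 + 3 + 0 + 3 + 3 = 55 transitive triples.
Total triples C(8,3) = 56, so cyclic triples = 56 − 55 = 1.

1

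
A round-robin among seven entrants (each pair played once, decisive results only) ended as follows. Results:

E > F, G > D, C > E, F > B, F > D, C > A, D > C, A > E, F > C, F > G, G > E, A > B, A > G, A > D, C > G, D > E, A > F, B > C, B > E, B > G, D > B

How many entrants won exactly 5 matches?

1

Win totals: A 5, B 3, C 3, D 3, E 1, F 4, G 2.
Exactly 5: A — 1 entrant.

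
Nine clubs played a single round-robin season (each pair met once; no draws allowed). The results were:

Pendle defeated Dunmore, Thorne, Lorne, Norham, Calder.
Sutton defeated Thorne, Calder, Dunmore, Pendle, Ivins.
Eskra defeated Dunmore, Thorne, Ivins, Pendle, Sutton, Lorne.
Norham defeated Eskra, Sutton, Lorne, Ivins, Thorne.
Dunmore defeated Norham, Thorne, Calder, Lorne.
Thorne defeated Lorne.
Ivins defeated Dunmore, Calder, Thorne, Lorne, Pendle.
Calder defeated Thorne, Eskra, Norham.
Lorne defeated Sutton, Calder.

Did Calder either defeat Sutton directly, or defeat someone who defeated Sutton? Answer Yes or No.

Calder did not beat Sutton directly.
Calder beat Eskra, Thorne, Norham. Of those, Eskra beat Sutton.

Yes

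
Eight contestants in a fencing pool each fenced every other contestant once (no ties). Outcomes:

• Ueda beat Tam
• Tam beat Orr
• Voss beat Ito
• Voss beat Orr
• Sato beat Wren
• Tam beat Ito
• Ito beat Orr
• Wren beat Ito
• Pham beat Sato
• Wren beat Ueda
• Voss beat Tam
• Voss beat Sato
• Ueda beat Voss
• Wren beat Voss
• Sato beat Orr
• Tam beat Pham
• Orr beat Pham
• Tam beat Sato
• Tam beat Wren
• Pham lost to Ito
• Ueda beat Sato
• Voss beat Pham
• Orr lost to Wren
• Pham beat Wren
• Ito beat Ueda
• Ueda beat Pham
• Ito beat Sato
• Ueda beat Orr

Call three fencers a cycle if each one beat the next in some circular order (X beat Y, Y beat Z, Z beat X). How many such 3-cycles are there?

Win totals: Ueda 5, Pham 2, Sato 2, Wren 4, Ito 4, Voss 5, Tam 5, Orr 1.
A fencer with w wins dominates both others in C(w,2) triples; summing gives 10 + 1 + 1 + 6 + 6 + 10 + 10 + 0 = 44 transitive triples.
Total triples C(8,3) = 56, so cyclic triples = 56 − 44 = 12.

12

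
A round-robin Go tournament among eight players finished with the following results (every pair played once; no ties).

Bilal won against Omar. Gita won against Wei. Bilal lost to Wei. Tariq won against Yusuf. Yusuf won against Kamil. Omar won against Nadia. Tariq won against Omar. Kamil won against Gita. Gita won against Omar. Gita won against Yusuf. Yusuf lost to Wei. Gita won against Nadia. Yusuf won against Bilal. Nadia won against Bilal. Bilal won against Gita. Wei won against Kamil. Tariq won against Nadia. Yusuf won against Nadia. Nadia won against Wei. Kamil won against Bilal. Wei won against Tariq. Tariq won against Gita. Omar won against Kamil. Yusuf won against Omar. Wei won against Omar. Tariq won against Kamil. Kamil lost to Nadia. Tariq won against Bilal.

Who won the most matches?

Win totals: Bilal 2, Yusuf 4, Omar 2, Tariq 6, Nadia 3, Wei 5, Gita 4, Kamil 2.
Tariq leads with 6 wins (next highest: 5).

Tariq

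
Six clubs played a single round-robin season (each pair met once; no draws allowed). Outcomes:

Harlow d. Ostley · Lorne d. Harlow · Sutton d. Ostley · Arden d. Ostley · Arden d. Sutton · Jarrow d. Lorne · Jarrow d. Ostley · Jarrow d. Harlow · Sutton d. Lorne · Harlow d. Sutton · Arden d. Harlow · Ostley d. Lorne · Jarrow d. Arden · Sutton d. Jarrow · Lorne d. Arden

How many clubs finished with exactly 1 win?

1

Win totals: Ostley 1, Harlow 2, Lorne 2, Sutton 3, Jarrow 4, Arden 3.
Exactly 1: Ostley — 1 club.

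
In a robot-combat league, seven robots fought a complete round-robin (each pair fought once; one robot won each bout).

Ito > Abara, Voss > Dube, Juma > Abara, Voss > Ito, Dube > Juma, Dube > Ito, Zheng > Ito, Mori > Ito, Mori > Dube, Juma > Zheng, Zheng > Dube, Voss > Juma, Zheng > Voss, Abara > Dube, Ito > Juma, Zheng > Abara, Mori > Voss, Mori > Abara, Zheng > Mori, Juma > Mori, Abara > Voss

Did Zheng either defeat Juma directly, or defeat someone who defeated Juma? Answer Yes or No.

Yes

Zheng did not beat Juma directly.
Zheng beat Abara, Ito, Voss, Mori, Dube. Of those, Ito beat Juma.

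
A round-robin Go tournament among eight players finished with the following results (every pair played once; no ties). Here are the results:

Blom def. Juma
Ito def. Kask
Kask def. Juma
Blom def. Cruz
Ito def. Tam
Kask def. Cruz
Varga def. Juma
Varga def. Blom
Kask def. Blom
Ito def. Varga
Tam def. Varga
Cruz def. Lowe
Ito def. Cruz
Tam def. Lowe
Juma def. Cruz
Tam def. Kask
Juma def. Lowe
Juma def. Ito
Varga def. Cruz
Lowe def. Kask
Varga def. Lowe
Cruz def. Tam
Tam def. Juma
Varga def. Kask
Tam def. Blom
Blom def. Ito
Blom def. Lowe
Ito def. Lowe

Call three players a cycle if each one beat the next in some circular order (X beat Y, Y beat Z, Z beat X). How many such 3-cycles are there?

13

Win totals: Blom 4, Ito 5, Kask 3, Lowe 1, Varga 5, Juma 3, Cruz 2, Tam 5.
A player with w wins dominates both others in C(w,2) triples; summing gives 6 + 10 + 3 + 0 + 10 + 3 + 1 + 10 = 43 transitive triples.
Total triples C(8,3) = 56, so cyclic triples = 56 − 43 = 13.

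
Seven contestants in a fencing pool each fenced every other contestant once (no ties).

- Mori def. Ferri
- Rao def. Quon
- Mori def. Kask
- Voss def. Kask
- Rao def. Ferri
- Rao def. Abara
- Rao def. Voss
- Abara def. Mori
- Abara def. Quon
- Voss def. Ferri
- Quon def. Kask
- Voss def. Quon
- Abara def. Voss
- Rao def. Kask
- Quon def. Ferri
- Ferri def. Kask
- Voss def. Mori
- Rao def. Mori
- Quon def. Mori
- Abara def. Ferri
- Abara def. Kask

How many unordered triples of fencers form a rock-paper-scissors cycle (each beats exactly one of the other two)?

Win totals: Ferri 1, Voss 4, Mori 2, Kask 0, Rao 6, Abara 5, Quon 3.
A fencer with w wins dominates both others in C(w,2) triples; summing gives 0 + 6 + 1 + 0 + 15 + 10 + 3 = 35 transitive triples.
Total triples C(7,3) = 35, so cyclic triples = 35 − 35 = 0.

0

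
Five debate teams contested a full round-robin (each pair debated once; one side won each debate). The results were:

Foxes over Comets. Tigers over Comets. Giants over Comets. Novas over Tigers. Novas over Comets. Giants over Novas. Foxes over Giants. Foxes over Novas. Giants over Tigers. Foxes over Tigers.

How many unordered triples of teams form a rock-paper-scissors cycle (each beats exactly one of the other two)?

0

Of the C(5,3) = 10 triples, the cyclic ones are: none.
That is 0.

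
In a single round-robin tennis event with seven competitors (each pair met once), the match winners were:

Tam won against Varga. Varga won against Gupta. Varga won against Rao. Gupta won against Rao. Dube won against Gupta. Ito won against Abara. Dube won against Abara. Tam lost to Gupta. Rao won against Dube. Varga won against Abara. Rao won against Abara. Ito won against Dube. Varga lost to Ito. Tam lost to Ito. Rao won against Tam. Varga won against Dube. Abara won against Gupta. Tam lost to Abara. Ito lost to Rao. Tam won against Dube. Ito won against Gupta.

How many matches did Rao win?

4

Rao's results: beat Tam, Ito, Abara, Dube; lost to Varga, Gupta.
That is 4 wins.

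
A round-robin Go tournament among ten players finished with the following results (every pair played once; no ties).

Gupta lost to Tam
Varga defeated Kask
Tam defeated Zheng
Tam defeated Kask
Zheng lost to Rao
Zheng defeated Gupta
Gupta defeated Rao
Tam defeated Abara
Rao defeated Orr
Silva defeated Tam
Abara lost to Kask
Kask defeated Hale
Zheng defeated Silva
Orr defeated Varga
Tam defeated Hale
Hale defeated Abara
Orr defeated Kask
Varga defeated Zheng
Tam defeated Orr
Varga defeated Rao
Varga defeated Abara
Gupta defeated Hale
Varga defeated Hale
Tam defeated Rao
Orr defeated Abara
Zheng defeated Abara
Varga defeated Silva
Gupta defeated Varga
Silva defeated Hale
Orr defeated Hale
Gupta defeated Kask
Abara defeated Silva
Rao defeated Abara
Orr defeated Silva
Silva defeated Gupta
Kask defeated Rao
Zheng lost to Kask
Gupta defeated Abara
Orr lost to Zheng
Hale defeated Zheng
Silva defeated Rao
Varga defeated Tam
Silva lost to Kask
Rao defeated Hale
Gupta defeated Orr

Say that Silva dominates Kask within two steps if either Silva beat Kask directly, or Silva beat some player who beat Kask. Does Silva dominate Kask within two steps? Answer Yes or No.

Yes

Silva did not beat Kask directly.
Silva beat Gupta, Rao, Hale, Tam. Of those, Gupta beat Kask.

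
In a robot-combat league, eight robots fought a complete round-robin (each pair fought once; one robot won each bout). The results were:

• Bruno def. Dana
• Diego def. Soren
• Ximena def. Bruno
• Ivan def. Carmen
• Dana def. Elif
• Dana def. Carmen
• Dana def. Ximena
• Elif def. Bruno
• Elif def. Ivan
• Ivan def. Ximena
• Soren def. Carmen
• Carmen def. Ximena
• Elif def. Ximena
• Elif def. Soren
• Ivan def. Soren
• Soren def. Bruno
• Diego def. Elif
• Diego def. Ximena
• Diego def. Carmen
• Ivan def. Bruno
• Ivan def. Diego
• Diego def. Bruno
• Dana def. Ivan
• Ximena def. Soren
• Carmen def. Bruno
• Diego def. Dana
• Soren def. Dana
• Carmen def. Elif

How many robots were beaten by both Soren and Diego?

Soren beat: Dana, Bruno, Carmen.
Diego beat: Dana, Bruno, Carmen, Elif, Ximena, Soren.
Both beat: Dana, Bruno, Carmen — 3.

3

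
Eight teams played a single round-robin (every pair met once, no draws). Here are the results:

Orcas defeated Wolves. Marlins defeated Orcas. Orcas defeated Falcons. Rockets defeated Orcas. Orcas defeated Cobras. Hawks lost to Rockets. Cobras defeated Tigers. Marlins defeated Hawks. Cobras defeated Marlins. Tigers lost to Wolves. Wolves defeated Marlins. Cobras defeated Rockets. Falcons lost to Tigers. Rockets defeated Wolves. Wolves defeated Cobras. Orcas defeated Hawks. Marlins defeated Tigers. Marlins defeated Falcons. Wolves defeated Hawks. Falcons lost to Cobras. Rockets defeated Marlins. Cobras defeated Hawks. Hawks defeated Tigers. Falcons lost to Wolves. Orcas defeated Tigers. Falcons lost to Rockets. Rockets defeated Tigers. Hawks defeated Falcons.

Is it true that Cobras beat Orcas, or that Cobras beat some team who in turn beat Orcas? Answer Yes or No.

Yes

Cobras did not beat Orcas directly.
Cobras beat Marlins, Tigers, Falcons, Hawks, Rockets. Of those, Marlins beat Orcas.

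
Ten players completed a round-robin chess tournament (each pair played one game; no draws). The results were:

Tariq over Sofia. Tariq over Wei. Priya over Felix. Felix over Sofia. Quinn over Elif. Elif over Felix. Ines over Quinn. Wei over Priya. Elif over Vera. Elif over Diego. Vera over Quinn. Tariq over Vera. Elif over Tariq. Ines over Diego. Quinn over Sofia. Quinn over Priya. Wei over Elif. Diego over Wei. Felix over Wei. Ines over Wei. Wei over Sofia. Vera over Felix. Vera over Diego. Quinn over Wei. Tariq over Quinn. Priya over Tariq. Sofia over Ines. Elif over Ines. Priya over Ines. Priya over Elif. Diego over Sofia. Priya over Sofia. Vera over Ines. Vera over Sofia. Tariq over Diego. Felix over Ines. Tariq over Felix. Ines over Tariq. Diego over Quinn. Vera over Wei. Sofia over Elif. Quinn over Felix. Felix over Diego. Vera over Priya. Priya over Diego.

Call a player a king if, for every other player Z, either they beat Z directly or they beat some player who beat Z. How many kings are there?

Quinn reaches everyone (king).
Wei cannot reach Quinn in two steps.
Tariq reaches everyone (king).
Sofia cannot reach Priya in two steps.
Felix cannot reach Vera in two steps.
Ines reaches everyone (king).
Vera reaches everyone (king).
Priya reaches everyone (king).
Elif reaches everyone (king).
Diego cannot reach Tariq, Vera in two steps.
Kings: Quinn, Tariq, Ines, Vera, Priya, Elif — 6.

6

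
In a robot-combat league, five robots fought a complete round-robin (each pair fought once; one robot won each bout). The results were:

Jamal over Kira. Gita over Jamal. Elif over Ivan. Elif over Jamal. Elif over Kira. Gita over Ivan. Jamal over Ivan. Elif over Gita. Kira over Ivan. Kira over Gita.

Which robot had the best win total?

Win totals: Kira 2, Gita 2, Elif 4, Ivan 0, Jamal 2.
Elif leads with 4 wins (next highest: 2).

Elif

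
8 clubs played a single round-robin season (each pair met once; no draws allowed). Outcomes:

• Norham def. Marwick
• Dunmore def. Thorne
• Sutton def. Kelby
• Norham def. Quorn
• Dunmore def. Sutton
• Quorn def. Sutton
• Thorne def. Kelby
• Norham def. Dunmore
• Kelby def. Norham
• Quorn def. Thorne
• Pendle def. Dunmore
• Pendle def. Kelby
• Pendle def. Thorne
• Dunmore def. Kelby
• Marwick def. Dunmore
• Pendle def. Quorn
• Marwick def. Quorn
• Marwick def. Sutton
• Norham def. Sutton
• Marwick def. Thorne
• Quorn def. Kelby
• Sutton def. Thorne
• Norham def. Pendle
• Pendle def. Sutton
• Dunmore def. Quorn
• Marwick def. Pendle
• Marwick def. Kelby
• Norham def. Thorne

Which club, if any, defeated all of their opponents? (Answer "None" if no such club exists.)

Highest win total is Norham with 6 (out of 7 possible).
Norham lost to Kelby, so no club went undefeated.

None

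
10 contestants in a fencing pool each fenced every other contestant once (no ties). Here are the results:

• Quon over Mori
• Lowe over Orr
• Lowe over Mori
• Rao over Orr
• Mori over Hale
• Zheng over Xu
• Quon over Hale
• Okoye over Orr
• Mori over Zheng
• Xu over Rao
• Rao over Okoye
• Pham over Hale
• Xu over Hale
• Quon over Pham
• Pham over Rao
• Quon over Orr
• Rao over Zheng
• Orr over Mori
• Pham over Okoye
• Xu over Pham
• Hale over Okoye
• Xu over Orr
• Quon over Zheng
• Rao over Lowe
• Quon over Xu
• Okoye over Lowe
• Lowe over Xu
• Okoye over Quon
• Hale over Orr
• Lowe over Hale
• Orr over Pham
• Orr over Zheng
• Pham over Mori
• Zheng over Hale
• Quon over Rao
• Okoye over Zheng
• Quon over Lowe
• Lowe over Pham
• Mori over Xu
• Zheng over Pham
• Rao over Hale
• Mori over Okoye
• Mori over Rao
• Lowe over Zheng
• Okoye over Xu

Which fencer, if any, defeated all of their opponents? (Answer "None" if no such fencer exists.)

Highest win total is Quon with 8 (out of 9 possible).
Quon lost to Okoye, so no fencer went undefeated.

None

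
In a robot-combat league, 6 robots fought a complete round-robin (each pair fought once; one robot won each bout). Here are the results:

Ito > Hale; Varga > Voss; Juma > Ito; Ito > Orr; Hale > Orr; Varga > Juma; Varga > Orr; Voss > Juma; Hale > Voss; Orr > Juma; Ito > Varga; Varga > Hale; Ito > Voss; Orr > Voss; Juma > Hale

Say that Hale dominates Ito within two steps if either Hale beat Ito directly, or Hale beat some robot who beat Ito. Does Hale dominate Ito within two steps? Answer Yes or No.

Hale did not beat Ito directly.
Hale beat Orr, Voss, but each of them lost to Ito. No two-step path.

No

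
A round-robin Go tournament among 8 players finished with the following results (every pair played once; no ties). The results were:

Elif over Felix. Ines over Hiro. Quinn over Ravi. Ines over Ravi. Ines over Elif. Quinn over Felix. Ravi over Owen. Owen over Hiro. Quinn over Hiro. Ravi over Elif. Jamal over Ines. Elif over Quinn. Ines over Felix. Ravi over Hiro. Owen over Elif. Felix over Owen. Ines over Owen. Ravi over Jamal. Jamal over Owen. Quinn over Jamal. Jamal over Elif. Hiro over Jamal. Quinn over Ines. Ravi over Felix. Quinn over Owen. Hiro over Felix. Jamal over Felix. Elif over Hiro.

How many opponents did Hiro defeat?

2

Hiro's results: beat Felix, Jamal; lost to Ravi, Quinn, Elif, Ines, Owen.
That is 2 wins.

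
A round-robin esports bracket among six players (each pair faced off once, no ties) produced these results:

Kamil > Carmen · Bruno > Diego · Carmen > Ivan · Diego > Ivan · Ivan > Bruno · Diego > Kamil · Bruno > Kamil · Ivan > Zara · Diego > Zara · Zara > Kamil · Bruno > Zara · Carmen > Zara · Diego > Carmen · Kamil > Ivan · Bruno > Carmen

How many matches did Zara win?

1

Zara's results: beat Kamil; lost to Ivan, Bruno, Diego, Carmen.
That is 1 win.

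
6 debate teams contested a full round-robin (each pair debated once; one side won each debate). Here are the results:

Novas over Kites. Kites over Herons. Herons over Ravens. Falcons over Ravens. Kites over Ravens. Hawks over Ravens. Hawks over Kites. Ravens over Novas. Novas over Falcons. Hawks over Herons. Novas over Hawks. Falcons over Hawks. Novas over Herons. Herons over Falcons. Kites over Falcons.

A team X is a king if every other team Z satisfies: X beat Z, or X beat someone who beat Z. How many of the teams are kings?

5

Hawks reaches everyone (king).
Ravens reaches everyone (king).
Kites reaches everyone (king).
Novas reaches everyone (king).
Herons cannot reach Kites in two steps.
Falcons reaches everyone (king).
Kings: Hawks, Ravens, Kites, Novas, Falcons — 5.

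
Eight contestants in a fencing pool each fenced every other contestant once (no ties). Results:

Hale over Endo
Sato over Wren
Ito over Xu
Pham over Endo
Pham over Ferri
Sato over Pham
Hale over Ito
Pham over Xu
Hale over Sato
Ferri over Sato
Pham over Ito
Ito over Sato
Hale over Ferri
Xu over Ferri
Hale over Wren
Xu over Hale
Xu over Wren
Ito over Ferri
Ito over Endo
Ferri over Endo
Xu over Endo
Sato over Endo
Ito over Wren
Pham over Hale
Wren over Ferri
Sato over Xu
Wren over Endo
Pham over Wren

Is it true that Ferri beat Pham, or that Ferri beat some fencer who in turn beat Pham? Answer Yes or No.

Yes

Ferri did not beat Pham directly.
Ferri beat Endo, Sato. Of those, Sato beat Pham.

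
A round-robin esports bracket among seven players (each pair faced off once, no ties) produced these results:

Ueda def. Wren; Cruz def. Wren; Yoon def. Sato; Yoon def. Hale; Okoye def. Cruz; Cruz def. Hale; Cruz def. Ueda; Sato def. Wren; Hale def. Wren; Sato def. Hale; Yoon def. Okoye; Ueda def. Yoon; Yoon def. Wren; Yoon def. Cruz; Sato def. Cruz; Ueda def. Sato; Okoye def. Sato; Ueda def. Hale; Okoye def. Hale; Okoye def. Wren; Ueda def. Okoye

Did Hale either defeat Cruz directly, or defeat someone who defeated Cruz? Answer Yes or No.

Hale did not beat Cruz directly.
Hale beat Wren, but each of them lost to Cruz. No two-step path.

No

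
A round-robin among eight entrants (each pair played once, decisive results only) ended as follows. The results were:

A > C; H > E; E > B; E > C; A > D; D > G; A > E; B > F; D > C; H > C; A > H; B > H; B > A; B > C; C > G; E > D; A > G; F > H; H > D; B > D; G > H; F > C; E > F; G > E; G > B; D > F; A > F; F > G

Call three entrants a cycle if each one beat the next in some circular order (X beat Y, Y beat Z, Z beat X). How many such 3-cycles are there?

Win totals: A 6, B 5, C 1, D 3, E 4, F 3, G 3, H 3.
An entrant with w wins dominates both others in C(w,2) triples; summing gives 15 + 10 + 0 + 3 + 6 + 3 + 3 + 3 = 43 transitive triples.
Total triples C(8,3) = 56, so cyclic triples = 56 − 43 = 13.

13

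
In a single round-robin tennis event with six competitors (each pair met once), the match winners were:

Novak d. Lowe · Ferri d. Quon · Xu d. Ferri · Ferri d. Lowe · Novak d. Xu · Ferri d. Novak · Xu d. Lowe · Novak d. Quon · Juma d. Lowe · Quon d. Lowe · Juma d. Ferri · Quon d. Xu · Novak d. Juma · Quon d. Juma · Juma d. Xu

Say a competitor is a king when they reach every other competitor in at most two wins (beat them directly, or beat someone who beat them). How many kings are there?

Quon cannot reach Novak in two steps.
Juma reaches everyone (king).
Ferri reaches everyone (king).
Novak reaches everyone (king).
Lowe cannot reach Quon, Juma, Ferri, Novak, Xu in two steps.
Xu cannot reach Juma in two steps.
Kings: Juma, Ferri, Novak — 3.

3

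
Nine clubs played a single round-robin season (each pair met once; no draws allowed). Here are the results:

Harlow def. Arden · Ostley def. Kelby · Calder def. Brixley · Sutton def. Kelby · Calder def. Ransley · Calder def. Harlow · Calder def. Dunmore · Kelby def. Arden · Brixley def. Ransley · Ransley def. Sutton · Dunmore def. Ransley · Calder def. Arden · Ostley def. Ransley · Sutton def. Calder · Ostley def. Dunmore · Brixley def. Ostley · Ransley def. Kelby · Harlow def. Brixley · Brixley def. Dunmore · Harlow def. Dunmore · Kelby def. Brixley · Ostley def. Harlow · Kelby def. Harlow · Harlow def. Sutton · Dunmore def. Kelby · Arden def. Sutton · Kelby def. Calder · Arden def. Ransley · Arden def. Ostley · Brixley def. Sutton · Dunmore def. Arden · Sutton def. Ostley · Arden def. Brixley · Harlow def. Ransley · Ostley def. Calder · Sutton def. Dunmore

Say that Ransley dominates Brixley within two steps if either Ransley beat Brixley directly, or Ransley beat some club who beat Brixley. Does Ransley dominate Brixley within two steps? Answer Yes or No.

Ransley did not beat Brixley directly.
Ransley beat Kelby, Sutton. Of those, Kelby beat Brixley.

Yes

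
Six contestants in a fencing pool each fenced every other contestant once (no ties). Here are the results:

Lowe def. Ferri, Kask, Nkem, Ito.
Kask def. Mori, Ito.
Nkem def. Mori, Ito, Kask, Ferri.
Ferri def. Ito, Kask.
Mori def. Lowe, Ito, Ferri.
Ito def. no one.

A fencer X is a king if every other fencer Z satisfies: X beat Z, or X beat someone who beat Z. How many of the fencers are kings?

3

Lowe reaches everyone (king).
Ito cannot reach Lowe, Kask, Ferri, Mori, Nkem in two steps.
Kask cannot reach Nkem in two steps.
Ferri cannot reach Lowe, Nkem in two steps.
Mori reaches everyone (king).
Nkem reaches everyone (king).
Kings: Lowe, Mori, Nkem — 3.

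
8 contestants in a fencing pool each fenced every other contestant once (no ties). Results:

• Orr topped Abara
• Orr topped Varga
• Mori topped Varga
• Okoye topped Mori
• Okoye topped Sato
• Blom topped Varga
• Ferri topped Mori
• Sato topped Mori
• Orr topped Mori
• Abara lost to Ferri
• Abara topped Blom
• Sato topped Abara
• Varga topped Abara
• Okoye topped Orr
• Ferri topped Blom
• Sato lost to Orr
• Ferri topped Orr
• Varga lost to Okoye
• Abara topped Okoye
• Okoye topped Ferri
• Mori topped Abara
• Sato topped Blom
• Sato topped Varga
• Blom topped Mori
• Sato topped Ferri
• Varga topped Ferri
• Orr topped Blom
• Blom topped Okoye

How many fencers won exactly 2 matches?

Win totals: Orr 5, Blom 3, Varga 2, Okoye 5, Abara 2, Ferri 4, Sato 5, Mori 2.
Exactly 2: Varga, Abara, Mori — 3 fencers.

3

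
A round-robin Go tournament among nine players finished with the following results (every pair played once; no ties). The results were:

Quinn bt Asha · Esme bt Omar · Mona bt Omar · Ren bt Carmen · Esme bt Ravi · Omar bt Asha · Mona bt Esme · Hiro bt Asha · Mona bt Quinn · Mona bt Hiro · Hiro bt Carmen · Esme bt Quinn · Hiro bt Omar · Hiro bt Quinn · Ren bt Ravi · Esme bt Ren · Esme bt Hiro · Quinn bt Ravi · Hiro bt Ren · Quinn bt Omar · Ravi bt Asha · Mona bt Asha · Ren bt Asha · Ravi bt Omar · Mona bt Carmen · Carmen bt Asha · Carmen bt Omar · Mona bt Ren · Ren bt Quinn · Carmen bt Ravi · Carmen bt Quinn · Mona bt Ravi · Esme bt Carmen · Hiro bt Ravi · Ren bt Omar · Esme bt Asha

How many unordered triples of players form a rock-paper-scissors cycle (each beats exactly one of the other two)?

0

Win totals: Quinn 3, Asha 0, Ren 5, Esme 7, Hiro 6, Ravi 2, Mona 8, Omar 1, Carmen 4.
A player with w wins dominates both others in C(w,2) triples; summing gives 3 + 0 + 10 + 21 + 15 + 1 + 28 + 0 + 6 = 84 transitive triples.
Total triples C(9,3) = 84, so cyclic triples = 84 − 84 = 0.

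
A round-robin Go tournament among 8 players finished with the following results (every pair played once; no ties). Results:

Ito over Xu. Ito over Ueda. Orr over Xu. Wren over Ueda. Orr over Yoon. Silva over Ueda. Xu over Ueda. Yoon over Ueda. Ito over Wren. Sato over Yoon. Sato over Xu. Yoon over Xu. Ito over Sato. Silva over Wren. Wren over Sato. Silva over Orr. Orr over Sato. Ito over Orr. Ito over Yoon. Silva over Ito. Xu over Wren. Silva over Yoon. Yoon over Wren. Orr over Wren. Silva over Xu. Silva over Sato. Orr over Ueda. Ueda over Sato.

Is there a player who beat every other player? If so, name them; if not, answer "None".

Silva

Silva has 7 wins out of 7 opponents — a perfect record.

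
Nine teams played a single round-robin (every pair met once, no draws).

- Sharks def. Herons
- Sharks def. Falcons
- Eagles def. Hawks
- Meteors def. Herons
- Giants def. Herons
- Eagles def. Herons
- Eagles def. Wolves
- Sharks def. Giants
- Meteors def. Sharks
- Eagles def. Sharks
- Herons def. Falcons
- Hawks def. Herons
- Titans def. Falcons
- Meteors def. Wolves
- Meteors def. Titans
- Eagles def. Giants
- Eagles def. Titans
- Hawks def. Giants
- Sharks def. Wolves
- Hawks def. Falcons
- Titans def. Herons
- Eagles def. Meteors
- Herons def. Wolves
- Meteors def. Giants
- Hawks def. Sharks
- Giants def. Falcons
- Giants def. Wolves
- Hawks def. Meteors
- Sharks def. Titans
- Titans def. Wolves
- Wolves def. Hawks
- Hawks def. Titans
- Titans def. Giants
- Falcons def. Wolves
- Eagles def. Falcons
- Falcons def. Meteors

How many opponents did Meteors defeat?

Meteors' results: beat Giants, Herons, Titans, Sharks, Wolves; lost to Eagles, Falcons, Hawks.
That is 5 wins.

5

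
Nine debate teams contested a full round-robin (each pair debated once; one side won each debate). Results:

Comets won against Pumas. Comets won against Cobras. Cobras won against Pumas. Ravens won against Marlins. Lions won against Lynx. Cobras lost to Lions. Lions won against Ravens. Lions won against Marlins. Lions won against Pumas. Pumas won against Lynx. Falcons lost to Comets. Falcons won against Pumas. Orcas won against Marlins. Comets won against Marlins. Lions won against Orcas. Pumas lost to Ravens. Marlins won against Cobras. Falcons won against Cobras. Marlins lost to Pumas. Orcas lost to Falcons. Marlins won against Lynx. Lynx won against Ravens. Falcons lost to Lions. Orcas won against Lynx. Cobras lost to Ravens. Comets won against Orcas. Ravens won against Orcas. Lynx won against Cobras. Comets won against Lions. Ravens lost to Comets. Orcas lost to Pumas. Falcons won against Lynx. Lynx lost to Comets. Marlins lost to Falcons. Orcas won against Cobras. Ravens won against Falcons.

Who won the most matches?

Win totals: Marlins 2, Ravens 5, Lynx 2, Comets 8, Pumas 3, Lions 7, Orcas 3, Falcons 5, Cobras 1.
Comets leads with 8 wins (next highest: 7).

Comets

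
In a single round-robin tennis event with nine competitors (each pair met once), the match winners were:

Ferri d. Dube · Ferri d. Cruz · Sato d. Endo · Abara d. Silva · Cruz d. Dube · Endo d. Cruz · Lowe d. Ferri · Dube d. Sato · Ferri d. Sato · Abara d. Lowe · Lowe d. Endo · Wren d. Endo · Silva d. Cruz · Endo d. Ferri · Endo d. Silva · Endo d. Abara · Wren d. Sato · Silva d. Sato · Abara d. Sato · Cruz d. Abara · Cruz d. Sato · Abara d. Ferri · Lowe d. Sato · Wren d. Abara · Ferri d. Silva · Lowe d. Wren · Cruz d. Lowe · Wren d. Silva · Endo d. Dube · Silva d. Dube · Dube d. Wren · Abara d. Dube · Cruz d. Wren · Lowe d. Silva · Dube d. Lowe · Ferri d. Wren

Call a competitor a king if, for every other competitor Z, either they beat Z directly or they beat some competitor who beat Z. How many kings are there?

Endo reaches everyone (king).
Sato cannot reach Wren, Lowe in two steps.
Cruz reaches everyone (king).
Wren reaches everyone (king).
Silva cannot reach Ferri in two steps.
Lowe reaches everyone (king).
Dube cannot reach Cruz in two steps.
Abara reaches everyone (king).
Ferri reaches everyone (king).
Kings: Endo, Cruz, Wren, Lowe, Abara, Ferri — 6.

6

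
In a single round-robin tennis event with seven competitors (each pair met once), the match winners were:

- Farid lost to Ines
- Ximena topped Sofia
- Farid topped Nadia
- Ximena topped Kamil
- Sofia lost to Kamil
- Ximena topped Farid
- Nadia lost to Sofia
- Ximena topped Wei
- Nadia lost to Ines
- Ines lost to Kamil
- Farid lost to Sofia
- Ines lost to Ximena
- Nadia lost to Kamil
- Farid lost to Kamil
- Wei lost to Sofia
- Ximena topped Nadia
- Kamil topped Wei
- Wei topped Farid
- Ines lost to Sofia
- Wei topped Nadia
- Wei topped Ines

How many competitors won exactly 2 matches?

1

Win totals: Nadia 0, Sofia 4, Ines 2, Wei 3, Kamil 5, Ximena 6, Farid 1.
Exactly 2: Ines — 1 competitor.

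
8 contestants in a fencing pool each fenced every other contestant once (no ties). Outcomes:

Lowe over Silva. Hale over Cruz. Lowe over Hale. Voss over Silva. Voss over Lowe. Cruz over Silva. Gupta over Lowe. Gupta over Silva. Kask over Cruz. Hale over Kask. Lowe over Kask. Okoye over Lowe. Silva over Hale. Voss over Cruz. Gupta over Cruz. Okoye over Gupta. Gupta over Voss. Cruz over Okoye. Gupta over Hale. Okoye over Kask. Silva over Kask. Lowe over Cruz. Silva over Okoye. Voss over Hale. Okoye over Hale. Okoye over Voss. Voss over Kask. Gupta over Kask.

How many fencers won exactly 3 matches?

1

Win totals: Okoye 5, Hale 2, Kask 1, Cruz 2, Silva 3, Lowe 4, Gupta 6, Voss 5.
Exactly 3: Silva — 1 fencer.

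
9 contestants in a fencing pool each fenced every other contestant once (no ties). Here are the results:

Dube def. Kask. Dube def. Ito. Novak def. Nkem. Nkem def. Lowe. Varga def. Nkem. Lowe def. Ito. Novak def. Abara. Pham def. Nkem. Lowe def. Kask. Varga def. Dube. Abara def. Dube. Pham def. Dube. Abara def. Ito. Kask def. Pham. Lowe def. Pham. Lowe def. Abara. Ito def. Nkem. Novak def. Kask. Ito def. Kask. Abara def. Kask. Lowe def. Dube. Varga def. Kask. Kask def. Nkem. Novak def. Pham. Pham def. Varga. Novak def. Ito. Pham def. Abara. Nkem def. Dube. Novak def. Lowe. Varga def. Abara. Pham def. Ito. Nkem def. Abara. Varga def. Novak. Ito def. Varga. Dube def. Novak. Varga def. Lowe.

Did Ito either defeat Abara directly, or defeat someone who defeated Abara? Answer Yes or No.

Ito did not beat Abara directly.
Ito beat Nkem, Varga, Kask. Of those, Nkem beat Abara.

Yes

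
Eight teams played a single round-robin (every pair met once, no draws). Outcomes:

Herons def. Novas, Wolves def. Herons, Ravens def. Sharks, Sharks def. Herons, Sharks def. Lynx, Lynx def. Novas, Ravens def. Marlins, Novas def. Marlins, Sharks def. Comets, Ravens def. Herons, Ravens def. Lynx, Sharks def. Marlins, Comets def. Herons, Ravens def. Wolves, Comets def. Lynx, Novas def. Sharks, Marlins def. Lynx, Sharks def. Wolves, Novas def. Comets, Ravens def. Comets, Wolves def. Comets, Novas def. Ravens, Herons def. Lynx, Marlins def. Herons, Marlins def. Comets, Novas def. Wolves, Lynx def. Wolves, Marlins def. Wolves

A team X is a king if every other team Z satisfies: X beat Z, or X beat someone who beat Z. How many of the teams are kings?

Ravens reaches everyone (king).
Comets cannot reach Ravens, Sharks, Marlins in two steps.
Wolves cannot reach Ravens, Sharks, Marlins in two steps.
Novas reaches everyone (king).
Herons reaches everyone (king).
Sharks cannot reach Ravens in two steps.
Lynx reaches everyone (king).
Marlins cannot reach Ravens, Sharks in two steps.
Kings: Ravens, Novas, Herons, Lynx — 4.

4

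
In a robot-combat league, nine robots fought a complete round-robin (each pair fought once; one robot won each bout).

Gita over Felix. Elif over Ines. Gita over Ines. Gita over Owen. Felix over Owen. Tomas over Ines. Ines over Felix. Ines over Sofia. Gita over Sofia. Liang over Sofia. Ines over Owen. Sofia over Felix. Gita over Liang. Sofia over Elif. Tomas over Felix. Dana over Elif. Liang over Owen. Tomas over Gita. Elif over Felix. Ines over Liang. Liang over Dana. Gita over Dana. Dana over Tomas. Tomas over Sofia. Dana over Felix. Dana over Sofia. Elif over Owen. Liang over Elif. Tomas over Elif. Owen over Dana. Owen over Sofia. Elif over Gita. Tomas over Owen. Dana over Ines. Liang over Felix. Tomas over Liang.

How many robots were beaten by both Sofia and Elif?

1

Sofia beat: Felix, Elif.
Elif beat: Ines, Felix, Owen, Gita.
Both beat: Felix — 1.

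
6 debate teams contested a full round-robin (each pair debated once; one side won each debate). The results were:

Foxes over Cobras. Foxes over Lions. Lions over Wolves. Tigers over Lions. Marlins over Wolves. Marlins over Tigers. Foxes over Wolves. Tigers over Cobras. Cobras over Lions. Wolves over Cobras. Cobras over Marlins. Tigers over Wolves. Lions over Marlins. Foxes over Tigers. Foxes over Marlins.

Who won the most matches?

Foxes

Win totals: Cobras 2, Tigers 3, Wolves 1, Marlins 2, Lions 2, Foxes 5.
Foxes leads with 5 wins (next highest: 3).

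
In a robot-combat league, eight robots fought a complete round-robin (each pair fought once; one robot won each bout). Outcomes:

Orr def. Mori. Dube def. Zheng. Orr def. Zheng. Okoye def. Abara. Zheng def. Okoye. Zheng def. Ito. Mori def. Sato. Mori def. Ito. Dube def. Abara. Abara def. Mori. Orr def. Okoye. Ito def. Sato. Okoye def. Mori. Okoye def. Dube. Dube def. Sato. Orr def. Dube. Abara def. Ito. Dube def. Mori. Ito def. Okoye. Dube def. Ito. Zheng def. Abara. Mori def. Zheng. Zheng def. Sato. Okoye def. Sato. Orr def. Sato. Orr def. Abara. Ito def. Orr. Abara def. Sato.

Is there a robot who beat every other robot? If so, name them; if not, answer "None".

None

Highest win total is Orr with 6 (out of 7 possible).
Orr lost to Ito, so no robot went undefeated.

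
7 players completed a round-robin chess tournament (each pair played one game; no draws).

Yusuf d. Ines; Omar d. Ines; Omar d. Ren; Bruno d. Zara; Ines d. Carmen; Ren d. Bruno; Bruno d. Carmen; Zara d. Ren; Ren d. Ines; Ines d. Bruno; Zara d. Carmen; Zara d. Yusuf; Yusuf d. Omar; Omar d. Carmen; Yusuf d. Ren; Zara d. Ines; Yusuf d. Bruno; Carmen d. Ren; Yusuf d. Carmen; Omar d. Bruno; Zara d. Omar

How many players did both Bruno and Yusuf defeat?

1

Bruno beat: Zara, Carmen.
Yusuf beat: Ines, Ren, Omar, Bruno, Carmen.
Both beat: Carmen — 1.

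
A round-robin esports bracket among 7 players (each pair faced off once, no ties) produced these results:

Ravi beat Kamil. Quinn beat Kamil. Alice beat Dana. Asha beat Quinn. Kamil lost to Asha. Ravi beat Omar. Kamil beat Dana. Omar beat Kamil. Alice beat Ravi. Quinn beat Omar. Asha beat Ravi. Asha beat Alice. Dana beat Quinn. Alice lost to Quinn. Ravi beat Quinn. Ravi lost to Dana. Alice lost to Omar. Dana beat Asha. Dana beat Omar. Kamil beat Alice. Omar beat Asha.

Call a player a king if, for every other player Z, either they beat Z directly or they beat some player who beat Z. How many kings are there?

7

Alice reaches everyone (king).
Asha reaches everyone (king).
Quinn reaches everyone (king).
Kamil reaches everyone (king).
Dana reaches everyone (king).
Omar reaches everyone (king).
Ravi reaches everyone (king).
Kings: Alice, Asha, Quinn, Kamil, Dana, Omar, Ravi — 7.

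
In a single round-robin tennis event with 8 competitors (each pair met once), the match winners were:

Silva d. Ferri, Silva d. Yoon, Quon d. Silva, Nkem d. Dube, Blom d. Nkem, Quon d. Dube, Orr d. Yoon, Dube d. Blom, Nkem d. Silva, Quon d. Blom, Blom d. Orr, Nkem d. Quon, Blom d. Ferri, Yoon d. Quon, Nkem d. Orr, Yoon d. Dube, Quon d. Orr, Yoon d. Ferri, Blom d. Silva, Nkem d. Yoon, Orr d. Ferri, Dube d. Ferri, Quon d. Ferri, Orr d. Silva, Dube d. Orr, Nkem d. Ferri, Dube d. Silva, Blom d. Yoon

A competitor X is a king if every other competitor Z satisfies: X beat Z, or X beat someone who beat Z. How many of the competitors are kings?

Blom reaches everyone (king).
Silva cannot reach Blom, Nkem, Orr in two steps.
Nkem reaches everyone (king).
Ferri cannot reach Blom, Silva, Nkem, Quon, Yoon, Orr, Dube in two steps.
Quon reaches everyone (king).
Yoon cannot reach Nkem in two steps.
Orr cannot reach Blom, Nkem in two steps.
Dube cannot reach Quon in two steps.
Kings: Blom, Nkem, Quon — 3.

3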